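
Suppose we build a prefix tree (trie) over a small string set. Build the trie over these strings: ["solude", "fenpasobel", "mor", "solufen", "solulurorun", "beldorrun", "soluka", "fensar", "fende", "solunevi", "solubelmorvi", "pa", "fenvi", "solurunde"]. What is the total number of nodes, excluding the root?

Insert word by word; a character creates a node only if that edge doesn't already exist:
  "solude" → 6 new (s, o, l, u, d, e)
  "fenpasobel" → 10 new (f, e, n, p, a, s, o, b, e, l)
  "mor" → 3 new (m, o, r)
  "solufen" → prefix "solu" already present; 3 new (f, e, n)
  "solulurorun" → prefix "solu" already present; 7 new (l, u, r, o, r, u, n)
  "beldorrun" → 9 new (b, e, l, d, o, r, r, u, n)
  "soluka" → prefix "solu" already present; 2 new (k, a)
  "fensar" → prefix "fen" already present; 3 new (s, a, r)
  "fende" → prefix "fen" already present; 2 new (d, e)
  "solunevi" → prefix "solu" already present; 4 new (n, e, v, i)
  "solubelmorvi" → prefix "solu" already present; 8 new (b, e, l, m, o, r, v, i)
  "pa" → 2 new (p, a)
  "fenvi" → prefix "fen" already present; 2 new (v, i)
  "solurunde" → prefix "solu" already present; 5 new (r, u, n, d, e)
Total nodes = 6 + 10 + 3 + 3 + 7 + 9 + 2 + 3 + 2 + 4 + 8 + 2 + 2 + 5 = 66

66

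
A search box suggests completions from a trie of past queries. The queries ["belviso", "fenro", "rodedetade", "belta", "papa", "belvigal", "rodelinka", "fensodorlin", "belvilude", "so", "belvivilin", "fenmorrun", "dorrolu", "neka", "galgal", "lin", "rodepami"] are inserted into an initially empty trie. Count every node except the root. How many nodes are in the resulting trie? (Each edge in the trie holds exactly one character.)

Trace insertions, counting only characters that open a new branch:
  "belviso" → 7 new (b, e, l, v, i, s, o)
  "fenro" → 5 new (f, e, n, r, o)
  "rodedetade" → 10 new (r, o, d, e, d, e, t, a, d, e)
  "belta" → prefix "bel" already present; 2 new (t, a)
  "papa" → 4 new (p, a, p, a)
  "belvigal" → prefix "belvi" already present; 3 new (g, a, l)
  "rodelinka" → prefix "rode" already present; 5 new (l, i, n, k, a)
  "fensodorlin" → prefix "fen" already present; 8 new (s, o, d, o, r, l, i, n)
  "belvilude" → prefix "belvi" already present; 4 new (l, u, d, e)
  "so" → 2 new (s, o)
  "belvivilin" → prefix "belvi" already present; 5 new (v, i, l, i, n)
  "fenmorrun" → prefix "fen" already present; 6 new (m, o, r, r, u, n)
  "dorrolu" → 7 new (d, o, r, r, o, l, u)
  "neka" → 4 new (n, e, k, a)
  "galgal" → 6 new (g, a, l, g, a, l)
  "lin" → 3 new (l, i, n)
  "rodepami" → prefix "rode" already present; 4 new (p, a, m, i)
Total nodes = 7 + 5 + 10 + 2 + 4 + 3 + 5 + 8 + 4 + 2 + 5 + 6 + 7 + 4 + 6 + 3 + 4 = 85

85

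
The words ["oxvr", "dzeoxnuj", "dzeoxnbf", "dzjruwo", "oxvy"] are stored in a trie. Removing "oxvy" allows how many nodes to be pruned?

Walk "oxvy" from the leaf back toward the root, removing each node that no remaining word uses.
The suffix "y" (1 node) is used only by "oxvy"; the node for "oxv" still has the child "r", so pruning stops there.
Nodes removed: 1

1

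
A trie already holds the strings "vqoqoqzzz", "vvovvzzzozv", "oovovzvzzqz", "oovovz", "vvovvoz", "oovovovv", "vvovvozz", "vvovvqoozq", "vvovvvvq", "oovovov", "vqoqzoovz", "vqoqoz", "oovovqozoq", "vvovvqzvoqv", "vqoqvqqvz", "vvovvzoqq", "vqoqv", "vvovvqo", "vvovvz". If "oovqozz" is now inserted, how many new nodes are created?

4

Walking "oovqozz" from the root, the first 3 characters ("oov") follow existing edges; "q" is the first miss.
New nodes needed: |"oovqozz"| − 3 = 7 − 3 = 4.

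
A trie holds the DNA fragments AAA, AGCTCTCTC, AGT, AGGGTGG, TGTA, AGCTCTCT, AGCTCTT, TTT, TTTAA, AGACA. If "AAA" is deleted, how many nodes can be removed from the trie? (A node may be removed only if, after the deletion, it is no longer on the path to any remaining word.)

2

Walk "AAA" from the leaf back toward the root, removing each node that no remaining word uses.
The suffix "AA" (2 nodes) is used only by "AAA"; the node for "A" still has the child "G", so pruning stops there.
Nodes removed: 2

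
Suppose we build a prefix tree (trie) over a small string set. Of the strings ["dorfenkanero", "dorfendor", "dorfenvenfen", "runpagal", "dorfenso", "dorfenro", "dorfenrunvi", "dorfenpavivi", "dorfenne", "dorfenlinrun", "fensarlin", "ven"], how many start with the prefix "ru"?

Walk to "ru"; the words in its subtree are exactly those with that prefix.
Matches: "runpagal"
Count: 1

1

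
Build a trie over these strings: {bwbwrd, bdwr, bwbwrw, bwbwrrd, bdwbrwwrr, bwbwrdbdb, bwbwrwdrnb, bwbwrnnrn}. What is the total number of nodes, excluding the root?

29

Count nodes per top-level branch (shared prefixes stored once):
  'b'-branch (bdwbrwwrr, bdwr, bwbwrd, bwbwrdbdb, bwbwrnnrn, bwbwrrd, bwbwrw, bwbwrwdrnb): 29 nodes
Sum: 29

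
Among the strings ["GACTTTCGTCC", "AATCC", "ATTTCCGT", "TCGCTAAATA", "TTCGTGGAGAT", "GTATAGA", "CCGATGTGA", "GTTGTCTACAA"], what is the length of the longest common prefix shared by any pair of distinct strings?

Equivalently: take the maximum, over all pairs, of their longest common prefix length.
e.g. "GTATAGA" and "GTTGTCTACAA" share the prefix "GT" of length 2; no pair shares a longer one.
Longest shared-prefix length: 2

2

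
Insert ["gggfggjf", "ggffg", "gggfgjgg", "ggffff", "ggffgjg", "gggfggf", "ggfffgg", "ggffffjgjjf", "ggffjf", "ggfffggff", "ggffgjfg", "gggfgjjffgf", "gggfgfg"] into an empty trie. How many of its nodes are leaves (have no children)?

10

A leaf is a node with no children — equivalently, the end of a word that is not a proper prefix of any other stored word.
Those words: "ggffffjgjjf", "ggfffggff", "ggffgjfg", "ggffgjg", "ggffjf", "gggfgfg", "gggfggf", "gggfggjf", "gggfgjgg", "gggfgjjffgf"
Leaf count: 10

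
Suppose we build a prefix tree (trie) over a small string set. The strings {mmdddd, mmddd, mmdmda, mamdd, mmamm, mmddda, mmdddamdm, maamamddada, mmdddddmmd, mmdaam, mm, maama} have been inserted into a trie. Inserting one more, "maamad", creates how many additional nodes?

The longest prefix of "maamad" already in the trie is "maama" (length 5).
So 6 − 5 = 1 new nodes.

1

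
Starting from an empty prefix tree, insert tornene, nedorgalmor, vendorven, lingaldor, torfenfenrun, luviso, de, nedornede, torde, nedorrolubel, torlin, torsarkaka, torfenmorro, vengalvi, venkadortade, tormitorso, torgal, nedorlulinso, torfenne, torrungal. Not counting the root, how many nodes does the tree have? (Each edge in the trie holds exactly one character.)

Insert word by word; a character creates a node only if that edge doesn't already exist:
  "tornene" → 7 new (t, o, r, n, e, n, e)
  "nedorgalmor" → 11 new (n, e, d, o, r, g, a, l, m, o, r)
  "vendorven" → 9 new (v, e, n, d, o, r, v, e, n)
  "lingaldor" → 9 new (l, i, n, g, a, l, d, o, r)
  "torfenfenrun" → prefix "tor" already present; 9 new (f, e, n, f, e, n, r, u, n)
  "luviso" → prefix "l" already present; 5 new (u, v, i, s, o)
  "de" → 2 new (d, e)
  "nedornede" → prefix "nedor" already present; 4 new (n, e, d, e)
  "torde" → prefix "tor" already present; 2 new (d, e)
  "nedorrolubel" → prefix "nedor" already present; 7 new (r, o, l, u, b, e, l)
  "torlin" → prefix "tor" already present; 3 new (l, i, n)
  "torsarkaka" → prefix "tor" already present; 7 new (s, a, r, k, a, k, a)
  "torfenmorro" → prefix "torfen" already present; 5 new (m, o, r, r, o)
  "vengalvi" → prefix "ven" already present; 5 new (g, a, l, v, i)
  "venkadortade" → prefix "ven" already present; 9 new (k, a, d, o, r, t, a, d, e)
  "tormitorso" → prefix "tor" already present; 7 new (m, i, t, o, r, s, o)
  "torgal" → prefix "tor" already present; 3 new (g, a, l)
  "nedorlulinso" → prefix "nedor" already present; 7 new (l, u, l, i, n, s, o)
  "torfenne" → prefix "torfen" already present; 2 new (n, e)
  "torrungal" → prefix "tor" already present; 6 new (r, u, n, g, a, l)
Total nodes = 7 + 11 + 9 + 9 + 9 + 5 + 2 + 4 + 2 + 7 + 3 + 7 + 5 + 5 + 9 + 7 + 3 + 7 + 2 + 6 = 119

119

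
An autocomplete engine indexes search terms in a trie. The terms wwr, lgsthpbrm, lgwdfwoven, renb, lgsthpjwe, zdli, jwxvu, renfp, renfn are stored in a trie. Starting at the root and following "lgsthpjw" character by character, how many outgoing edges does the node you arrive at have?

1

Walk "lgsthpjw" from the root, arriving at one node.
Distinct next characters after "lgsthpjw": e.
That node has 1 child edge.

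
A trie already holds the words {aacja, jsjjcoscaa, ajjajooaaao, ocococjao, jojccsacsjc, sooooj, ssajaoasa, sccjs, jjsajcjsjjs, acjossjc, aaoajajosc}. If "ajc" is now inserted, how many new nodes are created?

Walking "ajc" from the root, the first 2 characters ("aj") follow existing edges; "c" is the first miss.
So 3 − 2 = 1 new nodes.

1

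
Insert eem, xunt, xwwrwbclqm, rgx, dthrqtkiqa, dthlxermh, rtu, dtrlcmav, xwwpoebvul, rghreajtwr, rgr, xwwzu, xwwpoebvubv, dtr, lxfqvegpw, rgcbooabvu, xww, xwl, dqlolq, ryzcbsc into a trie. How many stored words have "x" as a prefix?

7

Traverse to the node for "x", then collect every word in that subtree.
Words under "x": xunt, xwl, xww, xwwpoebvubv, xwwpoebvul, xwwrwbclqm, xwwzu
Count: 7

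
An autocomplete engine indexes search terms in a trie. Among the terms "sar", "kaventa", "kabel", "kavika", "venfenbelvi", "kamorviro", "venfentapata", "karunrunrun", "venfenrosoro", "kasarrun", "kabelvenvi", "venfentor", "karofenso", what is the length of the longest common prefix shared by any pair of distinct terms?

7

The deepest shared node is where two words last agree before diverging.
e.g. "venfentapata" and "venfentor" share the prefix "venfent" of length 7; no pair shares a longer one.
Longest shared-prefix length: 7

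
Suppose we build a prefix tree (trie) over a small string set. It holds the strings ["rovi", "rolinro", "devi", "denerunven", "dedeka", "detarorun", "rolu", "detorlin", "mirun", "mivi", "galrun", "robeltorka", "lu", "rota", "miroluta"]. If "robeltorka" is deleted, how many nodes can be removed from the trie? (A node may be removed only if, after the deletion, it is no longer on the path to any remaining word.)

Walk "robeltorka" from the leaf back toward the root, removing each node that no remaining word uses.
The suffix "beltorka" (8 nodes) is used only by "robeltorka"; the node for "ro" still has the child "v", so pruning stops there.
Nodes removed: 8

8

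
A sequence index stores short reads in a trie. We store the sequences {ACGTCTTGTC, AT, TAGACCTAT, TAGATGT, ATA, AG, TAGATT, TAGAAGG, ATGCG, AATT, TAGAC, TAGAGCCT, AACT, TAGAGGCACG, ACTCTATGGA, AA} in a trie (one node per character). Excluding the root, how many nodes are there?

54

Trace insertions, counting only characters that open a new branch:
  "ACGTCTTGTC" → 10 new (A, C, G, T, C, T, T, G, T, C)
  "AT" → prefix "A" already present; 1 new (T)
  "TAGACCTAT" → 9 new (T, A, G, A, C, C, T, A, T)
  "TAGATGT" → prefix "TAGA" already present; 3 new (T, G, T)
  "ATA" → prefix "AT" already present; 1 new (A)
  "AG" → prefix "A" already present; 1 new (G)
  "TAGATT" → prefix "TAGAT" already present; 1 new (T)
  "TAGAAGG" → prefix "TAGA" already present; 3 new (A, G, G)
  "ATGCG" → prefix "AT" already present; 3 new (G, C, G)
  "AATT" → prefix "A" already present; 3 new (A, T, T)
  "TAGAC" → prefix "TAGAC" already present; 0 new (none)
  "TAGAGCCT" → prefix "TAGA" already present; 4 new (G, C, C, T)
  "AACT" → prefix "AA" already present; 2 new (C, T)
  "TAGAGGCACG" → prefix "TAGAG" already present; 5 new (G, C, A, C, G)
  "ACTCTATGGA" → prefix "AC" already present; 8 new (T, C, T, A, T, G, G, A)
  "AA" → prefix "AA" already present; 0 new (none)
Total nodes = 10 + 1 + 9 + 3 + 1 + 1 + 1 + 3 + 3 + 3 + 0 + 4 + 2 + 5 + 8 + 0 = 54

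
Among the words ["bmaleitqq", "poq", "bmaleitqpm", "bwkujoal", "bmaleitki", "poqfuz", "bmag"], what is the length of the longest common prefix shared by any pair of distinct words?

8

Equivalently: take the maximum, over all pairs, of their longest common prefix length.
"bmaleitqpm" and "bmaleitqq" agree on "bmaleitq" (8 characters) before diverging; nothing deeper is shared.
Longest shared-prefix length: 8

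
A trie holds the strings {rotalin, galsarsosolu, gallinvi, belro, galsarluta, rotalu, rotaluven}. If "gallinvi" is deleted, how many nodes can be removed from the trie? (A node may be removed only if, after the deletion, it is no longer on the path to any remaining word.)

Walk "gallinvi" from the leaf back toward the root, removing each node that no remaining word uses.
The suffix "linvi" (5 nodes) is used only by "gallinvi"; the node for "gal" still has the child "s", so pruning stops there.
Nodes removed: 5

5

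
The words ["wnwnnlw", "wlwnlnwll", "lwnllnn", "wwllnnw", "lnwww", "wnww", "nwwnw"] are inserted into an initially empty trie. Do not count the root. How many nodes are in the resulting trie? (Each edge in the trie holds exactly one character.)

Insert word by word; a character creates a node only if that edge doesn't already exist:
  "wnwnnlw" → 7 new (w, n, w, n, n, l, w)
  "wlwnlnwll" → prefix "w" already present; 8 new (l, w, n, l, n, w, l, l)
  "lwnllnn" → 7 new (l, w, n, l, l, n, n)
  "wwllnnw" → prefix "w" already present; 6 new (w, l, l, n, n, w)
  "lnwww" → prefix "l" already present; 4 new (n, w, w, w)
  "wnww" → prefix "wnw" already present; 1 new (w)
  "nwwnw" → 5 new (n, w, w, n, w)
Total nodes = 7 + 8 + 7 + 6 + 4 + 1 + 5 = 38

38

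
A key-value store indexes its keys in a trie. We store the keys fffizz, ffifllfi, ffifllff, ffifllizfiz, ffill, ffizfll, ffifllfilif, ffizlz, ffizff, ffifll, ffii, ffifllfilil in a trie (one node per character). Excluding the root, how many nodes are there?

32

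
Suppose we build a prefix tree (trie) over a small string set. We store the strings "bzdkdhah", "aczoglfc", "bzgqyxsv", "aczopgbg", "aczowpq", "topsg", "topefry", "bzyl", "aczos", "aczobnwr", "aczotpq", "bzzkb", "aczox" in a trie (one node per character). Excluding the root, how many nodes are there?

Insert word by word; a character creates a node only if that edge doesn't already exist:
  "bzdkdhah" → 8 new (b, z, d, k, d, h, a, h)
  "aczoglfc" → 8 new (a, c, z, o, g, l, f, c)
  "bzgqyxsv" → prefix "bz" already present; 6 new (g, q, y, x, s, v)
  "aczopgbg" → prefix "aczo" already present; 4 new (p, g, b, g)
  "aczowpq" → prefix "aczo" already present; 3 new (w, p, q)
  "topsg" → 5 new (t, o, p, s, g)
  "topefry" → prefix "top" already present; 4 new (e, f, r, y)
  "bzyl" → prefix "bz" already present; 2 new (y, l)
  "aczos" → prefix "aczo" already present; 1 new (s)
  "aczobnwr" → prefix "aczo" already present; 4 new (b, n, w, r)
  "aczotpq" → prefix "aczo" already present; 3 new (t, p, q)
  "bzzkb" → prefix "bz" already present; 3 new (z, k, b)
  "aczox" → prefix "aczo" already present; 1 new (x)
Total nodes = 8 + 8 + 6 + 4 + 3 + 5 + 4 + 2 + 1 + 4 + 3 + 3 + 1 = 52

52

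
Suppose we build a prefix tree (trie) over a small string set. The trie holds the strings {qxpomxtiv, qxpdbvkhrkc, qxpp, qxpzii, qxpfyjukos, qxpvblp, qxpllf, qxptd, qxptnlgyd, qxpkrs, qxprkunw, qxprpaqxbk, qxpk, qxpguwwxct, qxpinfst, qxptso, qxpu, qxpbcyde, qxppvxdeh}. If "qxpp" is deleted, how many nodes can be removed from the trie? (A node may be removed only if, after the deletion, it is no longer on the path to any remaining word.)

After clearing the end-marker at "qxpp", prune upward until reaching a node still needed by another word.
Every node on "qxpp" is still needed (e.g. by "qxppvxdeh"), so nothing is freed.
Nodes removed: 0

0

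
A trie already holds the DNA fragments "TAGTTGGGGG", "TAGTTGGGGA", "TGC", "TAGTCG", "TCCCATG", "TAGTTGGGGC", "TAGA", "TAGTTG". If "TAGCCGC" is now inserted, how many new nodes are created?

The longest prefix of "TAGCCGC" already in the trie is "TAG" (length 3).
Each of the 4 remaining characters creates one node.

4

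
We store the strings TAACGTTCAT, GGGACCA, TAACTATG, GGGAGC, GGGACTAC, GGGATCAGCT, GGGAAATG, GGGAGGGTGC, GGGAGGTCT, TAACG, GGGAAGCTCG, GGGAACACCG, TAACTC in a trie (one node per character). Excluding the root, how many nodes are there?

55

Count nodes per top-level branch (shared prefixes stored once):
  'G'-branch (GGGAAATG, GGGAACACCG, GGGAAGCTCG, GGGACCA, GGGACTAC, GGGAGC, GGGAGGGTGC, GGGAGGTCT, GGGATCAGCT): 40 nodes
  'T'-branch (TAACG, TAACGTTCAT, TAACTATG, TAACTC): 15 nodes
Sum: 55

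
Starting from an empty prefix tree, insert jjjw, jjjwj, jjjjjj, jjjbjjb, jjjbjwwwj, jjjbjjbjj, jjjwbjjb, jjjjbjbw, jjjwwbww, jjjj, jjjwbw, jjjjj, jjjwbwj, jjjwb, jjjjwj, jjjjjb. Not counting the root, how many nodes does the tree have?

Trie structure (* marks end of a word):
(root)
└─ j
   └─ j
      └─ j
         ├─ b
         │  └─ j
         │     ├─ j
         │     │  └─ b *
         │     │     └─ j
         │     │        └─ j *
         │     └─ w
         │        └─ w
         │           └─ w
         │              └─ j *
         ├─ j *
         │  ├─ b
         │  │  └─ j
         │  │     └─ b
         │  │        └─ w *
         │  ├─ j *
         │  │  ├─ b *
         │  │  └─ j *
         │  └─ w
         │     └─ j *
         └─ w *
            ├─ b *
            │  ├─ j
            │  │  └─ j
            │  │     └─ b *
            │  └─ w *
            │     └─ j *
            ├─ j *
            └─ w
               └─ b
                  └─ w
                     └─ w *
Counting every labelled node above: 35.

35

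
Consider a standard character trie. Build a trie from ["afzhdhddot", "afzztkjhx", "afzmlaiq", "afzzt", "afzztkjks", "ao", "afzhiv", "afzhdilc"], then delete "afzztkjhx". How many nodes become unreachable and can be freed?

2

Walk "afzztkjhx" from the leaf back toward the root, removing each node that no remaining word uses.
The suffix "hx" (2 nodes) is used only by "afzztkjhx"; the node for "afzztkj" still has the child "k", so pruning stops there.
Nodes removed: 2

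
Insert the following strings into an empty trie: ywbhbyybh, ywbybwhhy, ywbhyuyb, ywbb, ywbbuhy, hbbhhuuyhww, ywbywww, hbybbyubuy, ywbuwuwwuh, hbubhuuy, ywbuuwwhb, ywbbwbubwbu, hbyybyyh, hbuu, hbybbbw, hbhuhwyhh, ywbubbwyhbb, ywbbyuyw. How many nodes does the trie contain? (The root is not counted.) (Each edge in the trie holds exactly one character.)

96

For each word, the new-node count is its length minus the longest prefix already in the trie:
  "ywbhbyybh" → 9 new (y, w, b, h, b, y, y, b, h)
  "ywbybwhhy" → prefix "ywb" already present; 6 new (y, b, w, h, h, y)
  "ywbhyuyb" → prefix "ywbh" already present; 4 new (y, u, y, b)
  "ywbb" → prefix "ywb" already present; 1 new (b)
  "ywbbuhy" → prefix "ywbb" already present; 3 new (u, h, y)
  "hbbhhuuyhww" → 11 new (h, b, b, h, h, u, u, y, h, w, w)
  "ywbywww" → prefix "ywby" already present; 3 new (w, w, w)
  "hbybbyubuy" → prefix "hb" already present; 8 new (y, b, b, y, u, b, u, y)
  "ywbuwuwwuh" → prefix "ywb" already present; 7 new (u, w, u, w, w, u, h)
  "hbubhuuy" → prefix "hb" already present; 6 new (u, b, h, u, u, y)
  "ywbuuwwhb" → prefix "ywbu" already present; 5 new (u, w, w, h, b)
  "ywbbwbubwbu" → prefix "ywbb" already present; 7 new (w, b, u, b, w, b, u)
  "hbyybyyh" → prefix "hby" already present; 5 new (y, b, y, y, h)
  "hbuu" → prefix "hbu" already present; 1 new (u)
  "hbybbbw" → prefix "hbybb" already present; 2 new (b, w)
  "hbhuhwyhh" → prefix "hb" already present; 7 new (h, u, h, w, y, h, h)
  "ywbubbwyhbb" → prefix "ywbu" already present; 7 new (b, b, w, y, h, b, b)
  "ywbbyuyw" → prefix "ywbb" already present; 4 new (y, u, y, w)
Total nodes = 9 + 6 + 4 + 1 + 3 + 11 + 3 + 8 + 7 + 6 + 5 + 7 + 5 + 1 + 2 + 7 + 7 + 4 = 96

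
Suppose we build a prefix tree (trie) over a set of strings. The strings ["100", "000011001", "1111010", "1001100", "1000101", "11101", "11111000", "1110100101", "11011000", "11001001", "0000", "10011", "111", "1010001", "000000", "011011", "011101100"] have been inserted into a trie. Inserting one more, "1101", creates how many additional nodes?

0

Every character of "1101" already lies on an existing path (it is a prefix of some stored word).
No new nodes are needed: 0.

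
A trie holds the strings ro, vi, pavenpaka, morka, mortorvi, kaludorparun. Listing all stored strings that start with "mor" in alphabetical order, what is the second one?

DFS of the "mor" subtree visits, in order: "morka", "mortorvi"
Position 2: mortorvi

mortorvi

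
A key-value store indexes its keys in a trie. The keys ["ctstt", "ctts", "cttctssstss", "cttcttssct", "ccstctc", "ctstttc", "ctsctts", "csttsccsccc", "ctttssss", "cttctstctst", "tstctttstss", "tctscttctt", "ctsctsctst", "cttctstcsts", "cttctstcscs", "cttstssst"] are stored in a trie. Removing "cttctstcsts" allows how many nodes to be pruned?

2

Walk "cttctstcsts" from the leaf back toward the root, removing each node that no remaining word uses.
The suffix "ts" (2 nodes) is used only by "cttctstcsts"; the node for "cttctstcs" still has the child "c", so pruning stops there.
Nodes removed: 2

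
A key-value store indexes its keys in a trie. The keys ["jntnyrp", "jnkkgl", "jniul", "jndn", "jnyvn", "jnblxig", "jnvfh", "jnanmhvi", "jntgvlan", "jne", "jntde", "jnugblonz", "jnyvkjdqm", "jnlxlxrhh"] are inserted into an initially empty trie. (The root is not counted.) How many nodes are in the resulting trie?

60

Count nodes per top-level branch (shared prefixes stored once):
  'j'-branch (jnanmhvi, jnblxig, jndn, jne, jniul, jnkkgl, jnlxlxrhh, jntde, jntgvlan, jntnyrp, jnugblonz, jnvfh, jnyvkjdqm, jnyvn): 60 nodes
Sum: 60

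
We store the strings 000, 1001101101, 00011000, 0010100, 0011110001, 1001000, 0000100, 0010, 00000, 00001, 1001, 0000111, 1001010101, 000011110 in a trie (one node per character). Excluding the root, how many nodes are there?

Count nodes per top-level branch (shared prefixes stored once):
  '0'-branch (000, 00000, 00001, 0000100, 0000111, 000011110, 00011000, 0010, 0010100, 0011110001): 29 nodes
  '1'-branch (1001, 1001000, 1001010101, 1001101101): 18 nodes
Sum: 47

47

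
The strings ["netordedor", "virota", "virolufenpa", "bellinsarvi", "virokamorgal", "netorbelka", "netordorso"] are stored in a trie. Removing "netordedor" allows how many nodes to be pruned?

Walk "netordedor" from the leaf back toward the root, removing each node that no remaining word uses.
The suffix "edor" (4 nodes) is used only by "netordedor"; the node for "netord" still has the child "o", so pruning stops there.
Nodes removed: 4

4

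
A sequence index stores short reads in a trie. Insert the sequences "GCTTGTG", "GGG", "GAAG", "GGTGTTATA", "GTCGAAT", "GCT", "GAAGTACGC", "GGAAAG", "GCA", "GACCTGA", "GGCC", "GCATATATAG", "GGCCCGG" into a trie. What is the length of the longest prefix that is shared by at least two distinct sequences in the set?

The deepest shared node is where two words last agree before diverging.
"GAAG" and "GAAGTACGC" agree on "GAAG" (4 characters) before diverging; nothing deeper is shared.
Longest shared-prefix length: 4

4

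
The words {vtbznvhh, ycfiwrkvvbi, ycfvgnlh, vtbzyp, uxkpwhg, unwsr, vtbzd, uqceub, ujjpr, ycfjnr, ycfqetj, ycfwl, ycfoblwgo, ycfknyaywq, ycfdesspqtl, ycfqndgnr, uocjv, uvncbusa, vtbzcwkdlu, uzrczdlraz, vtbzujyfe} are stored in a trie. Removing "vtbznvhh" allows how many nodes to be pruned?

4

After clearing the end-marker at "vtbznvhh", prune upward until reaching a node still needed by another word.
The suffix "nvhh" (4 nodes) is used only by "vtbznvhh"; the node for "vtbz" still has the child "y", so pruning stops there.
Nodes removed: 4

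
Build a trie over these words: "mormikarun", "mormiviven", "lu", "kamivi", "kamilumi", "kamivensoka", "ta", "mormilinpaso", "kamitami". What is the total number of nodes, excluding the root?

Trace insertions, counting only characters that open a new branch:
  "mormikarun" → 10 new (m, o, r, m, i, k, a, r, u, n)
  "mormiviven" → prefix "mormi" already present; 5 new (v, i, v, e, n)
  "lu" → 2 new (l, u)
  "kamivi" → 6 new (k, a, m, i, v, i)
  "kamilumi" → prefix "kami" already present; 4 new (l, u, m, i)
  "kamivensoka" → prefix "kamiv" already present; 6 new (e, n, s, o, k, a)
  "ta" → 2 new (t, a)
  "mormilinpaso" → prefix "mormi" already present; 7 new (l, i, n, p, a, s, o)
  "kamitami" → prefix "kami" already present; 4 new (t, a, m, i)
Total nodes = 10 + 5 + 2 + 6 + 4 + 6 + 2 + 7 + 4 = 46

46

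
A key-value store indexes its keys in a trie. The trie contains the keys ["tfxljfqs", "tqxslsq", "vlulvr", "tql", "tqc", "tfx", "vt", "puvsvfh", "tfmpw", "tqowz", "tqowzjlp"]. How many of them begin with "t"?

8

Filter for entries beginning with "t":
Words under "t": tfmpw, tfx, tfxljfqs, tqc, tql, tqowz, tqowzjlp, tqxslsq
Count: 8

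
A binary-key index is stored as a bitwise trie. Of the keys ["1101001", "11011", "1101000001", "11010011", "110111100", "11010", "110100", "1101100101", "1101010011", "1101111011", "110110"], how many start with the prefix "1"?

11

Traverse to the node for "1", then collect every word in that subtree.
Words under "1": 11010, 110100, 1101000001, 1101001, 11010011, 1101010011, 11011, 110110, 1101100101, 110111100, 1101111011
Count: 11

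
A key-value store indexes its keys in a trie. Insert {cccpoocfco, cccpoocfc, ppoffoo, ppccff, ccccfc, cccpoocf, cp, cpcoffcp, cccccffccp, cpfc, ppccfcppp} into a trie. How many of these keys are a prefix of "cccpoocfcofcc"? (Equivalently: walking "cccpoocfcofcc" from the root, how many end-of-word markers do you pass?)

3

Check each prefix of "cccpoocfcofcc" against the stored set — each match is an end-marker on the path.
Prefixes of the query that are stored words: "cccpoocf", "cccpoocfc", "cccpoocfco"
Count: 3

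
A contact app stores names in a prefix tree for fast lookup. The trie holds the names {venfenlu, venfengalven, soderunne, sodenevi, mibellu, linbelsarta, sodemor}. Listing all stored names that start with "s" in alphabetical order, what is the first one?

DFS of the "s" subtree visits, in order: "sodemor", "sodenevi", "soderunne"
Position 1: sodemor

sodemor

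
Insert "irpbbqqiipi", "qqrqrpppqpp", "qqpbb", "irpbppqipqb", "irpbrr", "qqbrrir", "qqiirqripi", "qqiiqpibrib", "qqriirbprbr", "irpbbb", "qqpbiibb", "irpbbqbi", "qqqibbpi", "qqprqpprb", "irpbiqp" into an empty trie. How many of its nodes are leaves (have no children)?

Leaves are exactly the stored words that no other stored word extends.
Those words: "irpbbb", "irpbbqbi", "irpbbqqiipi", "irpbiqp", "irpbppqipqb", "irpbrr", "qqbrrir", "qqiiqpibrib", "qqiirqripi", "qqpbb", "qqpbiibb", "qqprqpprb", "qqqibbpi", "qqriirbprbr", "qqrqrpppqpp"
Leaf count: 15

15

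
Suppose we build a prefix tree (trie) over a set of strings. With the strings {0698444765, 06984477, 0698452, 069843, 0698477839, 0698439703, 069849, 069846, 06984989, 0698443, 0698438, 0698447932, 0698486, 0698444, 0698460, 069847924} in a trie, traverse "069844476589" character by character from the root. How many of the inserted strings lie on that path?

Walk "069844476589" from the root; an end-of-word marker is hit whenever a stored word is a prefix of "069844476589".
Prefixes of the query that are stored words: "0698444", "0698444765"
Count: 2

2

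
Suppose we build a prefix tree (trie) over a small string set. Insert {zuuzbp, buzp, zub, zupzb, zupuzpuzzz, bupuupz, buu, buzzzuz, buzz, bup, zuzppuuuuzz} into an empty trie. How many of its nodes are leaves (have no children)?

A leaf is a node with no children — equivalently, the end of a word that is not a proper prefix of any other stored word.
Those words: "bupuupz", "buu", "buzp", "buzzzuz", "zub", "zupuzpuzzz", "zupzb", "zuuzbp", "zuzppuuuuzz"
Leaf count: 9

9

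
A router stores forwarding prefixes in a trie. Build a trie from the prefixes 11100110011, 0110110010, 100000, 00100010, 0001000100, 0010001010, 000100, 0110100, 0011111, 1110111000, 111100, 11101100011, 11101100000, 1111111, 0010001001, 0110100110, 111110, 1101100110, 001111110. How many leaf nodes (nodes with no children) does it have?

Leaves are exactly the stored words that no other stored word extends.
Those words: "0001000100", "0010001001", "0010001010", "001111110", "0110100110", "0110110010", "100000", "1101100110", "11100110011", "11101100000", "11101100011", "1110111000", "111100", "111110", "1111111"
Leaf count: 15

15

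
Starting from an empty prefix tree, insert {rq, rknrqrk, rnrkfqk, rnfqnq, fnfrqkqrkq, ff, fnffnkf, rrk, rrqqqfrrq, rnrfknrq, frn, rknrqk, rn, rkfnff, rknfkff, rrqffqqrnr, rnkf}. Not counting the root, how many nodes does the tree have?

Trace insertions, counting only characters that open a new branch:
  "rq" → 2 new (r, q)
  "rknrqrk" → prefix "r" already present; 6 new (k, n, r, q, r, k)
  "rnrkfqk" → prefix "r" already present; 6 new (n, r, k, f, q, k)
  "rnfqnq" → prefix "rn" already present; 4 new (f, q, n, q)
  "fnfrqkqrkq" → 10 new (f, n, f, r, q, k, q, r, k, q)
  "ff" → prefix "f" already present; 1 new (f)
  "fnffnkf" → prefix "fnf" already present; 4 new (f, n, k, f)
  "rrk" → prefix "r" already present; 2 new (r, k)
  "rrqqqfrrq" → prefix "rr" already present; 7 new (q, q, q, f, r, r, q)
  "rnrfknrq" → prefix "rnr" already present; 5 new (f, k, n, r, q)
  "frn" → prefix "f" already present; 2 new (r, n)
  "rknrqk" → prefix "rknrq" already present; 1 new (k)
  "rn" → prefix "rn" already present; 0 new (none)
  "rkfnff" → prefix "rk" already present; 4 new (f, n, f, f)
  "rknfkff" → prefix "rkn" already present; 4 new (f, k, f, f)
  "rrqffqqrnr" → prefix "rrq" already present; 7 new (f, f, q, q, r, n, r)
  "rnkf" → prefix "rn" already present; 2 new (k, f)
Total nodes = 2 + 6 + 6 + 4 + 10 + 1 + 4 + 2 + 7 + 5 + 2 + 1 + 0 + 4 + 4 + 7 + 2 = 67

67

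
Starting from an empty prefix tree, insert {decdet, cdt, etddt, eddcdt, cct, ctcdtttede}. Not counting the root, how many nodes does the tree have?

Trace insertions, counting only characters that open a new branch:
  "decdet" → 6 new (d, e, c, d, e, t)
  "cdt" → 3 new (c, d, t)
  "etddt" → 5 new (e, t, d, d, t)
  "eddcdt" → prefix "e" already present; 5 new (d, d, c, d, t)
  "cct" → prefix "c" already present; 2 new (c, t)
  "ctcdtttede" → prefix "c" already present; 9 new (t, c, d, t, t, t, e, d, e)
Total nodes = 6 + 3 + 5 + 5 + 2 + 9 = 30

30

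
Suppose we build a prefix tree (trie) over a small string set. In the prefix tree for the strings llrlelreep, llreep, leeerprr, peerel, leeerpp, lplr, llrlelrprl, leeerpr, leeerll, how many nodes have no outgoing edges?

Leaves are exactly the stored words that no other stored word extends.
Those words: "leeerll", "leeerpp", "leeerprr", "llreep", "llrlelreep", "llrlelrprl", "lplr", "peerel"
Leaf count: 8

8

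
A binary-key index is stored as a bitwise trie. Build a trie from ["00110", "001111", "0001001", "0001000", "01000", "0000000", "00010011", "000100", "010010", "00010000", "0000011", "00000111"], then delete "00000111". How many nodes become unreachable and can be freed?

Walk "00000111" from the leaf back toward the root, removing each node that no remaining word uses.
The suffix "1" (1 node) is used only by "00000111"; "0000011" is itself a stored word, so pruning stops there.
Nodes removed: 1

1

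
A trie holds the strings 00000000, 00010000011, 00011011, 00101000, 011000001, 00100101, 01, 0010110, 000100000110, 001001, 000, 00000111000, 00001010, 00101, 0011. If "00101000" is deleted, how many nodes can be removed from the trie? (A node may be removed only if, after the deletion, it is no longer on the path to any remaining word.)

Walk "00101000" from the leaf back toward the root, removing each node that no remaining word uses.
The suffix "000" (3 nodes) is used only by "00101000"; the node for "00101" still has the child "1", so pruning stops there.
Nodes removed: 3

3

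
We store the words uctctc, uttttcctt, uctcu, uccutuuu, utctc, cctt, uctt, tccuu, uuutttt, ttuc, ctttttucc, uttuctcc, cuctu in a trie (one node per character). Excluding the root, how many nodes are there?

Insert word by word; a character creates a node only if that edge doesn't already exist:
  "uctctc" → 6 new (u, c, t, c, t, c)
  "uttttcctt" → prefix "u" already present; 8 new (t, t, t, t, c, c, t, t)
  "uctcu" → prefix "uctc" already present; 1 new (u)
  "uccutuuu" → prefix "uc" already present; 6 new (c, u, t, u, u, u)
  "utctc" → prefix "ut" already present; 3 new (c, t, c)
  "cctt" → 4 new (c, c, t, t)
  "uctt" → prefix "uct" already present; 1 new (t)
  "tccuu" → 5 new (t, c, c, u, u)
  "uuutttt" → prefix "u" already present; 6 new (u, u, t, t, t, t)
  "ttuc" → prefix "t" already present; 3 new (t, u, c)
  "ctttttucc" → prefix "c" already present; 8 new (t, t, t, t, t, u, c, c)
  "uttuctcc" → prefix "utt" already present; 5 new (u, c, t, c, c)
  "cuctu" → prefix "c" already present; 4 new (u, c, t, u)
Total nodes = 6 + 8 + 1 + 6 + 3 + 4 + 1 + 5 + 6 + 3 + 8 + 5 + 4 = 60

60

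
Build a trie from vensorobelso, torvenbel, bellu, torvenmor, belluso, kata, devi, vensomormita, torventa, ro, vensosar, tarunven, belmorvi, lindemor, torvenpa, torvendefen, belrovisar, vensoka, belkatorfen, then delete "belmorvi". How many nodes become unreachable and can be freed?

5

Walk "belmorvi" from the leaf back toward the root, removing each node that no remaining word uses.
The suffix "morvi" (5 nodes) is used only by "belmorvi"; the node for "bel" still has the child "l", so pruning stops there.
Nodes removed: 5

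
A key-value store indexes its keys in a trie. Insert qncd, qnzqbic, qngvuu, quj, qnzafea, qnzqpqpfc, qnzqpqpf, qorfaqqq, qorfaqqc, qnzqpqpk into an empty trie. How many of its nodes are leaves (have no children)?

9

A leaf is a node with no children — equivalently, the end of a word that is not a proper prefix of any other stored word.
Those words: "qncd", "qngvuu", "qnzafea", "qnzqbic", "qnzqpqpfc", "qnzqpqpk", "qorfaqqc", "qorfaqqq", "quj"
Leaf count: 9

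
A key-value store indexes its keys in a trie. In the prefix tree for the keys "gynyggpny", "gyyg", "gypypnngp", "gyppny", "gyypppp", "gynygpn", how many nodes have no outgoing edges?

6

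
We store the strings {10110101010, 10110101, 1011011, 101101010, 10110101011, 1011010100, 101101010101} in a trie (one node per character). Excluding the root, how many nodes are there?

Trace insertions, counting only characters that open a new branch:
  "10110101010" → 11 new (1, 0, 1, 1, 0, 1, 0, 1, 0, 1, 0)
  "10110101" → prefix "10110101" already present; 0 new (none)
  "1011011" → prefix "101101" already present; 1 new (1)
  "101101010" → prefix "101101010" already present; 0 new (none)
  "10110101011" → prefix "1011010101" already present; 1 new (1)
  "1011010100" → prefix "101101010" already present; 1 new (0)
  "101101010101" → prefix "10110101010" already present; 1 new (1)
Total nodes = 11 + 0 + 1 + 0 + 1 + 1 + 1 = 15

15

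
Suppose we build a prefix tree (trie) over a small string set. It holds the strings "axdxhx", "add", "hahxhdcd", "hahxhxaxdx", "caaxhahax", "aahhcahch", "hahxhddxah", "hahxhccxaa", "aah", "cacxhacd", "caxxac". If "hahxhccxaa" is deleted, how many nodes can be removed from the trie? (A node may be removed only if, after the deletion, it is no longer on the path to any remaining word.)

Walk "hahxhccxaa" from the leaf back toward the root, removing each node that no remaining word uses.
The suffix "ccxaa" (5 nodes) is used only by "hahxhccxaa"; the node for "hahxh" still has the child "d", so pruning stops there.
Nodes removed: 5

5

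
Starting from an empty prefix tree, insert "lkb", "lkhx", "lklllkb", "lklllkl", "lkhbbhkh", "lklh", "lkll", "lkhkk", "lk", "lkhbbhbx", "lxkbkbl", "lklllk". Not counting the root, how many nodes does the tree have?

27

Trie structure (* marks end of a word):
(root)
└─ l
   ├─ k *
   │  ├─ b *
   │  ├─ h
   │  │  ├─ b
   │  │  │  └─ b
   │  │  │     └─ h
   │  │  │        ├─ b
   │  │  │        │  └─ x *
   │  │  │        └─ k
   │  │  │           └─ h *
   │  │  ├─ k
   │  │  │  └─ k *
   │  │  └─ x *
   │  └─ l
   │     ├─ h *
   │     └─ l *
   │        └─ l
   │           └─ k *
   │              ├─ b *
   │              └─ l *
   └─ x
      └─ k
         └─ b
            └─ k
               └─ b
                  └─ l *
Counting every labelled node above: 27.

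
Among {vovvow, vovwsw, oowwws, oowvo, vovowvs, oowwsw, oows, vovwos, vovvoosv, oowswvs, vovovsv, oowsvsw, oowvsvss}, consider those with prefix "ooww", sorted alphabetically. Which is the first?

oowwsw

Words with prefix "ooww", in lexicographic order: "oowwsw", "oowwws"
The 1st is oowwsw.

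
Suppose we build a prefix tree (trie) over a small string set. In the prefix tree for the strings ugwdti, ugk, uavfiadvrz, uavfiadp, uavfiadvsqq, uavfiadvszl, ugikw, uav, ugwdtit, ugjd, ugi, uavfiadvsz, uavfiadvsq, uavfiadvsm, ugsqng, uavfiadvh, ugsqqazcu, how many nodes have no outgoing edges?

Leaves are exactly the stored words that no other stored word extends.
Those words: "uavfiadp", "uavfiadvh", "uavfiadvrz", "uavfiadvsm", "uavfiadvsqq", "uavfiadvszl", "ugikw", "ugjd", "ugk", "ugsqng", "ugsqqazcu", "ugwdtit"
Leaf count: 12

12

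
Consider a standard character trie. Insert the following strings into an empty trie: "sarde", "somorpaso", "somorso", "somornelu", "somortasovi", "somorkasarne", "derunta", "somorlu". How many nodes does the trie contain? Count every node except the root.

Insert word by word; a character creates a node only if that edge doesn't already exist:
  "sarde" → 5 new (s, a, r, d, e)
  "somorpaso" → prefix "s" already present; 8 new (o, m, o, r, p, a, s, o)
  "somorso" → prefix "somor" already present; 2 new (s, o)
  "somornelu" → prefix "somor" already present; 4 new (n, e, l, u)
  "somortasovi" → prefix "somor" already present; 6 new (t, a, s, o, v, i)
  "somorkasarne" → prefix "somor" already present; 7 new (k, a, s, a, r, n, e)
  "derunta" → 7 new (d, e, r, u, n, t, a)
  "somorlu" → prefix "somor" already present; 2 new (l, u)
Total nodes = 5 + 8 + 2 + 4 + 6 + 7 + 7 + 2 = 41

41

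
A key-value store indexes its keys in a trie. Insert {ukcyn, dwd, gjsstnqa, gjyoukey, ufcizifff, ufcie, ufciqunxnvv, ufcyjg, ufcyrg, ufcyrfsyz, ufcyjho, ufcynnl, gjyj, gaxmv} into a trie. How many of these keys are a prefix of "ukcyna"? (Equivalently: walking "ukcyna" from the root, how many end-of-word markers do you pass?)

1

Traverse "ukcyna" character by character; count nodes along the way that are marked as word ends.
Prefixes of the query that are stored words: "ukcyn"
Count: 1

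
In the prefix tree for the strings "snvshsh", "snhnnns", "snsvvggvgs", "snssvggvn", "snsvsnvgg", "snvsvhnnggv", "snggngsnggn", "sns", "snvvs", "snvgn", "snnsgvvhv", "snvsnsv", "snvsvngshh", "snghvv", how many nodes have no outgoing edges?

13

A leaf is a node with no children — equivalently, the end of a word that is not a proper prefix of any other stored word.
Those words: "snggngsnggn", "snghvv", "snhnnns", "snnsgvvhv", "snssvggvn", "snsvsnvgg", "snsvvggvgs", "snvgn", "snvshsh", "snvsnsv", "snvsvhnnggv", "snvsvngshh", "snvvs"
Leaf count: 13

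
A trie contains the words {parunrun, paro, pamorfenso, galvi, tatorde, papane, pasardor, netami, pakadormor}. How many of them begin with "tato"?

1

Filter for entries beginning with "tato":
Words under "tato": tatorde
Count: 1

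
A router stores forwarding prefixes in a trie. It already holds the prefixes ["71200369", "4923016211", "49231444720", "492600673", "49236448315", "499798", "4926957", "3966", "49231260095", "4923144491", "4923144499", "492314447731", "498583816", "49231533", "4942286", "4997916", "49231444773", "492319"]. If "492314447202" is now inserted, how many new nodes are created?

1

"49231444720" is already a path in the trie; the remaining "2" must be added.
So 12 − 11 = 1 new nodes.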